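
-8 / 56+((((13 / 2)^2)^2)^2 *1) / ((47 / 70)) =199854020629 / 42112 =4745773.67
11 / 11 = 1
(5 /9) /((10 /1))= 1 /18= 0.06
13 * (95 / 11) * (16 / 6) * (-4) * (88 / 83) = -316160 / 249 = -1269.72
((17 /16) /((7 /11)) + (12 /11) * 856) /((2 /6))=3457563 /1232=2806.46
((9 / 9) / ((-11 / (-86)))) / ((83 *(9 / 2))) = 172 / 8217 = 0.02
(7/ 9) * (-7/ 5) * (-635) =6223/ 9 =691.44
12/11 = 1.09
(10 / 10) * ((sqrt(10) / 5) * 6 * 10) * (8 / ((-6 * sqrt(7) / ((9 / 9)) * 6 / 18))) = -48 * sqrt(70) / 7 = -57.37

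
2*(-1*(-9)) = 18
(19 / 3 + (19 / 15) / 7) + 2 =298 / 35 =8.51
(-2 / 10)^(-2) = 25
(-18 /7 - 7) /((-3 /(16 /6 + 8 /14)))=4556 /441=10.33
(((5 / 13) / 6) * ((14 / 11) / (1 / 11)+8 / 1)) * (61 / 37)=3355 / 1443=2.33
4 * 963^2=3709476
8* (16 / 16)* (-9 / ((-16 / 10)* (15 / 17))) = 51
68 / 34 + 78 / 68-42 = -38.85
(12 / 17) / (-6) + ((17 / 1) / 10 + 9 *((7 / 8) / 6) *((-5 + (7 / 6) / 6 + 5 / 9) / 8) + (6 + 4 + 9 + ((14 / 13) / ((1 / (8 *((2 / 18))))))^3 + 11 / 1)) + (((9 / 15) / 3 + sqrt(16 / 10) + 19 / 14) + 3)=2 *sqrt(10) / 5 + 17720806622093 / 487915384320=37.58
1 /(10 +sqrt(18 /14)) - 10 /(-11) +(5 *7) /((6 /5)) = 30.17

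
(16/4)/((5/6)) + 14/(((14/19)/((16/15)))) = 376/15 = 25.07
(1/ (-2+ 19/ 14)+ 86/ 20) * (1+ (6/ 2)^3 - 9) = 4693/ 90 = 52.14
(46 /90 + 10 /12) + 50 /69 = 4283 /2070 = 2.07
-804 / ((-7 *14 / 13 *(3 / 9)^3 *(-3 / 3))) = -2879.63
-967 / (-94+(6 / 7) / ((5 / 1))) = 33845 / 3284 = 10.31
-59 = -59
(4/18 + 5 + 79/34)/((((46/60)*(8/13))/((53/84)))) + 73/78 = 112999013/10247328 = 11.03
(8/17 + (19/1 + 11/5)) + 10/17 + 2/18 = 17113/765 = 22.37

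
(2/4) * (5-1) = 2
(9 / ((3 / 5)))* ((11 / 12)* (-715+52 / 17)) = -665665 / 68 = -9789.19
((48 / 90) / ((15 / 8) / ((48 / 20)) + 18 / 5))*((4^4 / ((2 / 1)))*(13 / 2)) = 212992 / 2103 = 101.28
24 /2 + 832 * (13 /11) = 10948 /11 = 995.27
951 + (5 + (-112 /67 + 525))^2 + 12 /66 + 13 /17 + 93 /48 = 3761842765037 /13431088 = 280084.74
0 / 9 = 0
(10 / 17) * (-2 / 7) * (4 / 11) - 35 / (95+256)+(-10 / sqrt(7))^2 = 14.12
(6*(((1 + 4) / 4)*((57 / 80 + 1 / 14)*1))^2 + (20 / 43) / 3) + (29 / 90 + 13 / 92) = 28493759611 / 4466165760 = 6.38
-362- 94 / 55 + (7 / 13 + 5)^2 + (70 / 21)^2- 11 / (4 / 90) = -95270233 / 167310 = -569.42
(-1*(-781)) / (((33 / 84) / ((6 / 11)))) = 11928 / 11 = 1084.36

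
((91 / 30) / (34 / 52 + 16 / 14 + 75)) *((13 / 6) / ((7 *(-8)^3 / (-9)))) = 15379 / 71562240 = 0.00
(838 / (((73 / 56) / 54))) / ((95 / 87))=220467744 / 6935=31790.59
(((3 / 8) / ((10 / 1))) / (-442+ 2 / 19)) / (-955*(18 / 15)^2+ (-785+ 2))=19 / 483206592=0.00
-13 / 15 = -0.87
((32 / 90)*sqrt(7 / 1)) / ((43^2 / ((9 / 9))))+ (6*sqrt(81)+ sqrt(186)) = 16*sqrt(7) / 83205+ sqrt(186)+ 54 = 67.64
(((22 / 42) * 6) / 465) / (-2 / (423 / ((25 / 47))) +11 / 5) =145794 / 47401697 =0.00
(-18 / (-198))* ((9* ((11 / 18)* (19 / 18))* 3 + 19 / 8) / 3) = 475 / 792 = 0.60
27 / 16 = 1.69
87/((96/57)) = 1653/32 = 51.66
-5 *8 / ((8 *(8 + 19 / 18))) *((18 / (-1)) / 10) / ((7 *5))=162 / 5705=0.03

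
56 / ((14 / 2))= 8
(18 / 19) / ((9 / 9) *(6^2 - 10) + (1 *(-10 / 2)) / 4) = 8 / 209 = 0.04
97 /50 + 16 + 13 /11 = 10517 /550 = 19.12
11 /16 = 0.69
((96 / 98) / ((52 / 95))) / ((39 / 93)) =35340 / 8281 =4.27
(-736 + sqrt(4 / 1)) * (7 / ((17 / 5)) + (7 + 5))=-175426 / 17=-10319.18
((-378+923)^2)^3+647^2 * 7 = 26204689234820888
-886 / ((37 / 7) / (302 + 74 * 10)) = -6462484 / 37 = -174661.73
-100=-100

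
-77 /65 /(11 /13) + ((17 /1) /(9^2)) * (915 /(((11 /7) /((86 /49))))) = 2214997 /10395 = 213.08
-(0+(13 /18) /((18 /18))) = -13 /18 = -0.72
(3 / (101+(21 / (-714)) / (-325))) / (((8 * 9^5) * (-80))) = -1105 / 1405902837312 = -0.00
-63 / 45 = -7 / 5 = -1.40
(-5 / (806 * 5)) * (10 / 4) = -5 / 1612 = -0.00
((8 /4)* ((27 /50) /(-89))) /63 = -3 /15575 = -0.00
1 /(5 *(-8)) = -1 /40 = -0.02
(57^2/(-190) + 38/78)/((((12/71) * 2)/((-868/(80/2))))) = 99821953/93600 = 1066.47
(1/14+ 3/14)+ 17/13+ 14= 1419/91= 15.59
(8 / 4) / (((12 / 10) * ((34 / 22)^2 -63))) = -605 / 22002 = -0.03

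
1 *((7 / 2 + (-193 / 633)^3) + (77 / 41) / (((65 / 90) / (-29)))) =-19450648888771 / 270376122042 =-71.94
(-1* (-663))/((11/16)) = 10608/11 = 964.36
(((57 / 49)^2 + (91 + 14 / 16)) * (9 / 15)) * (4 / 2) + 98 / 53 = 289431553 / 2545060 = 113.72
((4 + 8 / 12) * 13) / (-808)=-91 / 1212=-0.08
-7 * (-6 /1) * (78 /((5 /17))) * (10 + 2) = 668304 /5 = 133660.80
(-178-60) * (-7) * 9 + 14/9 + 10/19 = 2564330/171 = 14996.08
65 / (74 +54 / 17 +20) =1105 / 1652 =0.67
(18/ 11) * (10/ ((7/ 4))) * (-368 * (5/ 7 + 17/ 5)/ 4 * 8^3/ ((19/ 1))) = -976748544/ 10241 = -95376.29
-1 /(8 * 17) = -1 /136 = -0.01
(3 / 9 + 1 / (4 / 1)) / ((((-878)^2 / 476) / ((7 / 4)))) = 5831 / 9250608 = 0.00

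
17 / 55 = 0.31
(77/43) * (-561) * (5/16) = -215985/688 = -313.93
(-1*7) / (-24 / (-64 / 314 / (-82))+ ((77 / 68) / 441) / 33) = 89964 / 124092485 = 0.00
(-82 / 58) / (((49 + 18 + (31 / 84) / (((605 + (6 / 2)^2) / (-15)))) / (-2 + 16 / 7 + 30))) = -21347552 / 33399561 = -0.64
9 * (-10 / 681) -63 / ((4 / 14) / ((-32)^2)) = -51254814 / 227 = -225792.13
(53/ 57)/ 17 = 53/ 969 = 0.05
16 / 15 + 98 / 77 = 2.34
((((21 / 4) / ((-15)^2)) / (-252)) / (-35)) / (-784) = -1 / 296352000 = -0.00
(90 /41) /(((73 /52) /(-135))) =-631800 /2993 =-211.09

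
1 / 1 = 1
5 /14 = 0.36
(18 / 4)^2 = 81 / 4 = 20.25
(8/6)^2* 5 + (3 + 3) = 14.89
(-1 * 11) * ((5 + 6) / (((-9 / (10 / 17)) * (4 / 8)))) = 2420 / 153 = 15.82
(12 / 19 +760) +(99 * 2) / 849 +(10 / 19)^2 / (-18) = 699575920 / 919467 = 760.85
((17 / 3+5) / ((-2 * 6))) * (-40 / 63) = 320 / 567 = 0.56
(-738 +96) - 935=-1577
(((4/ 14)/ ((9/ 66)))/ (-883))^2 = 1936/ 343842849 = 0.00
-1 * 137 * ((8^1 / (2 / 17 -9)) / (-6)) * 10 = -93160 / 453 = -205.65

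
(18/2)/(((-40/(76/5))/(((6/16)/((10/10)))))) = -513/400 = -1.28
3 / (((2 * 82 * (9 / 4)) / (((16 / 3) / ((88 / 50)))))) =100 / 4059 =0.02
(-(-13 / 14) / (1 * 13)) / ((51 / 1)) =1 / 714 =0.00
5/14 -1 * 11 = -149/14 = -10.64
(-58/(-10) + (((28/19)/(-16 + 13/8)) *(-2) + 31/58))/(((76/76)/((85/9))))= 4696267/76038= 61.76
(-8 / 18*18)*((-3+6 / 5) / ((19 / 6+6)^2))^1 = 2592 / 15125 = 0.17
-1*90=-90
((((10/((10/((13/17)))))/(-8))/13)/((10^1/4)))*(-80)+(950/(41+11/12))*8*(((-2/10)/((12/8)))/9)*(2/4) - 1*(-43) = 3223985/76959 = 41.89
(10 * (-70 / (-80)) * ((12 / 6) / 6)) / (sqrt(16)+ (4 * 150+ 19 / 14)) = 49 / 10170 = 0.00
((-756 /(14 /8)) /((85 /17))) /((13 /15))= -1296 /13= -99.69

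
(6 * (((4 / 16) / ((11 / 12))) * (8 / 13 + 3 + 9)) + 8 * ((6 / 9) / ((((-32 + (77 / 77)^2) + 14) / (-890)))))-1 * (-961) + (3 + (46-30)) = 9334012 / 7293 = 1279.86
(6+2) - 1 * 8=0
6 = 6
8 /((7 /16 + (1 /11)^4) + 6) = 1874048 /1508039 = 1.24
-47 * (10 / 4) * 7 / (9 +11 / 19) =-4465 / 52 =-85.87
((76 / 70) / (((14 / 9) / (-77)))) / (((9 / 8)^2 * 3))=-13376 / 945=-14.15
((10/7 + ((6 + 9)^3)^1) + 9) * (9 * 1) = 213282/7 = 30468.86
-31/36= -0.86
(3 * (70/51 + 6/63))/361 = 524/42959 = 0.01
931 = 931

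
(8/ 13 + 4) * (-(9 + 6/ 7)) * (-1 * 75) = 3412.09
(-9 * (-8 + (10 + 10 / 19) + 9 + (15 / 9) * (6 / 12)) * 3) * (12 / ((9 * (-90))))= 1409 / 285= 4.94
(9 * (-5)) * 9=-405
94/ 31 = 3.03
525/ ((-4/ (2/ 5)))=-105/ 2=-52.50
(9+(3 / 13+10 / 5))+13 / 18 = 2797 / 234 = 11.95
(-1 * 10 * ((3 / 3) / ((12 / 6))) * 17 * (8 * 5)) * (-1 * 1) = 3400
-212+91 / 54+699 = 26389 / 54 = 488.69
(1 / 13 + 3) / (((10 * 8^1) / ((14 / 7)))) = 1 / 13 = 0.08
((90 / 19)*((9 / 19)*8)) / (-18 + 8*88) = 3240 / 123823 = 0.03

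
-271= -271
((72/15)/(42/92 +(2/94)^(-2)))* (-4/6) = -736/508175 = -0.00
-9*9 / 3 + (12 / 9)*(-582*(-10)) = 7733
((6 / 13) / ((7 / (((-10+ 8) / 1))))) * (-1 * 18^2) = 3888 / 91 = 42.73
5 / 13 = 0.38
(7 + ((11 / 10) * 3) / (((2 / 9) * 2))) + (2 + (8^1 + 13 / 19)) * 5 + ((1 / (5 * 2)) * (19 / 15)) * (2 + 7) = 262147 / 3800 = 68.99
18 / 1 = 18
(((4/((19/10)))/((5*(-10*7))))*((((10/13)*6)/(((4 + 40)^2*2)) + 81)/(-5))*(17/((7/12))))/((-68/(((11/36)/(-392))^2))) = -48539/1912932403200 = -0.00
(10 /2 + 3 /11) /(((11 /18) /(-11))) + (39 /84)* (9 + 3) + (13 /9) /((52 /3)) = -89.25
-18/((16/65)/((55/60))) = -67.03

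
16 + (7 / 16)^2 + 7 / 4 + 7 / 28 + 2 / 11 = 18.37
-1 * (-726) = 726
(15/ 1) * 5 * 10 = 750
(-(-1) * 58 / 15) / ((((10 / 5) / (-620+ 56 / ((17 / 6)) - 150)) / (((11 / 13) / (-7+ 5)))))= 2034263 / 3315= 613.65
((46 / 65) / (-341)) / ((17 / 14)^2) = -9016 / 6405685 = -0.00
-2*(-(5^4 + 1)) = 1252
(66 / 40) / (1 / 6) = 99 / 10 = 9.90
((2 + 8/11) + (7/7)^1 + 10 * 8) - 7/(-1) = 998/11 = 90.73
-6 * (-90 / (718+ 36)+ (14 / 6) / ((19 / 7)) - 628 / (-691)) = -48975040 / 4949633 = -9.89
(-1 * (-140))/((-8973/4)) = -560/8973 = -0.06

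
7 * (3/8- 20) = -1099/8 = -137.38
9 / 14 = 0.64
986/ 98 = 493/ 49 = 10.06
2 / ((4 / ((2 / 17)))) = 1 / 17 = 0.06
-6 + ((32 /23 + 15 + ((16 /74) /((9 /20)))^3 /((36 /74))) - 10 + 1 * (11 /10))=3551869087 /2065862070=1.72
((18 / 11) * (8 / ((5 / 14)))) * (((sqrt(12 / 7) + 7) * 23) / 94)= 6624 * sqrt(21) / 2585 + 162288 / 2585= 74.52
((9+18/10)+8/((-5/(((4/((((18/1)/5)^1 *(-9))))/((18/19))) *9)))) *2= 10268/405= 25.35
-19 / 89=-0.21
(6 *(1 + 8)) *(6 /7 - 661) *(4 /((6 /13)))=-2162628 /7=-308946.86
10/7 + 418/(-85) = -2076/595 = -3.49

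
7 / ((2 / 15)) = 105 / 2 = 52.50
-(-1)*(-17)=-17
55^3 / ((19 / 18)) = 2994750 / 19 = 157618.42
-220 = -220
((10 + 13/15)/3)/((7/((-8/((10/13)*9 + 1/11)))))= -186472/315945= -0.59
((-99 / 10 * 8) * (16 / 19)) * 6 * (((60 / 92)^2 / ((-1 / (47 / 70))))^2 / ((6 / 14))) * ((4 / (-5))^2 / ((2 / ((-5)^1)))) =4534776576 / 37218853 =121.84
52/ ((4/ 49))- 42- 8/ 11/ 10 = 32721/ 55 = 594.93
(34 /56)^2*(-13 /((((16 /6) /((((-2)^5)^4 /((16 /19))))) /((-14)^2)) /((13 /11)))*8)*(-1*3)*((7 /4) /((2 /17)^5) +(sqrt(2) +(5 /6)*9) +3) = 136836071424*sqrt(2) /11 +10626542849430144 /11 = 966066942259833.97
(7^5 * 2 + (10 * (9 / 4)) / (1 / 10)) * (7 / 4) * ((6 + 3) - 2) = 1658111 / 4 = 414527.75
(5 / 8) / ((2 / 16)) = 5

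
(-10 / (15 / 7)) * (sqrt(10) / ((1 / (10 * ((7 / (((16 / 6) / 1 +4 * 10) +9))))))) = -196 * sqrt(10) / 31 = -19.99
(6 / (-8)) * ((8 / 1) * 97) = -582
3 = 3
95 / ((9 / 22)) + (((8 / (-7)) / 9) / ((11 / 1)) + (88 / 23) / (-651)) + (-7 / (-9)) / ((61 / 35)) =2337418049 / 10046883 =232.65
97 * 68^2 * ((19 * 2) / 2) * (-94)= -801071008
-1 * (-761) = 761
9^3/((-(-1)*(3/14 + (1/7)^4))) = 3500658/1031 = 3395.40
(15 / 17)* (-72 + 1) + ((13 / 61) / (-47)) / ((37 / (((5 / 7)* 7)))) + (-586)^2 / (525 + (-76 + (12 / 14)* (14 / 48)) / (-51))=38065105985064 / 64561482743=589.59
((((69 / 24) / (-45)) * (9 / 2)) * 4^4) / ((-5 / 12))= 4416 / 25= 176.64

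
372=372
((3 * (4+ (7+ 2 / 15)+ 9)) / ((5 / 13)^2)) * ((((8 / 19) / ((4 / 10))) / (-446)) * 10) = -204152 / 21185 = -9.64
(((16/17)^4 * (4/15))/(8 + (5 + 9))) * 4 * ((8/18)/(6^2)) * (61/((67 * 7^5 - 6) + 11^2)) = 3997696/157139010661545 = 0.00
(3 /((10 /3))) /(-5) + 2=91 /50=1.82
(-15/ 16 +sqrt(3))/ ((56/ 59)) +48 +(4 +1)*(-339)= -1476597/ 896 +59*sqrt(3)/ 56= -1646.16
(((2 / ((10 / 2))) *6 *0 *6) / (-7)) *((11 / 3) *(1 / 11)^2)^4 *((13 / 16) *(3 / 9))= 0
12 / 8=3 / 2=1.50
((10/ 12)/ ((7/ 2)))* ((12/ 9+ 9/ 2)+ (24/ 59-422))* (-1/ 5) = 147179/ 7434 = 19.80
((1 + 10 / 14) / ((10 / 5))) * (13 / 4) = 39 / 14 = 2.79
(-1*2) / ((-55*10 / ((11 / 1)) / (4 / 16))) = 1 / 100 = 0.01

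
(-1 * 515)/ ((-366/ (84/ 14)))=515/ 61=8.44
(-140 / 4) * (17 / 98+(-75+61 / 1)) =6775 / 14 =483.93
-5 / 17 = -0.29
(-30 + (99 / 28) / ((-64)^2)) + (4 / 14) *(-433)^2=6140199011 / 114688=53538.29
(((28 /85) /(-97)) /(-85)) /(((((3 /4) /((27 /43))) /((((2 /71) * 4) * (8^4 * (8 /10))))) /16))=2113929216 /10698093625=0.20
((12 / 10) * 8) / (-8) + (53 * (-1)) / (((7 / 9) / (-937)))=2234703 / 35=63848.66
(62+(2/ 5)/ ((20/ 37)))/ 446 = 3137/ 22300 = 0.14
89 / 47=1.89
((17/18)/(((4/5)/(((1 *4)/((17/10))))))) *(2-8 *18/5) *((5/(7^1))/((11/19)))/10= -6365/693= -9.18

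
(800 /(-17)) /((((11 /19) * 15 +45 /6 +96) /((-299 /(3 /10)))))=90896000 /217413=418.08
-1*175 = -175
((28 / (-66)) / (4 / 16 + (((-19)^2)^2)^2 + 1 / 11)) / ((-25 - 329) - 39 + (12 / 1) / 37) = 2072 / 32571552740448753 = 0.00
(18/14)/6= 3/14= 0.21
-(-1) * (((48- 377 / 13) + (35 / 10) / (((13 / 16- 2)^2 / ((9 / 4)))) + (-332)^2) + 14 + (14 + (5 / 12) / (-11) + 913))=5298404275 / 47652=111189.55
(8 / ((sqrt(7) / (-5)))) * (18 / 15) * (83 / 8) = -498 * sqrt(7) / 7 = -188.23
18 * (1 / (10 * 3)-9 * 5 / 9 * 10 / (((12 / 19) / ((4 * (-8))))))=228003 / 5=45600.60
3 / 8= 0.38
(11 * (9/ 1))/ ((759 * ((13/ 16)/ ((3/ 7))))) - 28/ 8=-14363/ 4186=-3.43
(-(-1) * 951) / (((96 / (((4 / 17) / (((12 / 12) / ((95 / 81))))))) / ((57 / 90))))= 114437 / 66096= 1.73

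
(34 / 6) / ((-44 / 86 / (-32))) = 11696 / 33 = 354.42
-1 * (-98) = 98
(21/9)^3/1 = 343/27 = 12.70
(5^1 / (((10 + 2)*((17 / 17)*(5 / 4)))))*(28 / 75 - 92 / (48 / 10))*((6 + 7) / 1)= -36647 / 450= -81.44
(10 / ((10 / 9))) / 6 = 3 / 2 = 1.50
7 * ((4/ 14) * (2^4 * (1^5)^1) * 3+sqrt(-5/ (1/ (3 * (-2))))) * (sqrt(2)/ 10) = sqrt(2) * (7 * sqrt(30)+96)/ 10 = 19.00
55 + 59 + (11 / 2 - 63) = 113 / 2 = 56.50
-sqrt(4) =-2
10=10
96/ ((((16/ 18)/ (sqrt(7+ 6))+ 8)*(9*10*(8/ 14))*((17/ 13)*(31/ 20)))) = 31941/ 277202- 273*sqrt(13)/ 277202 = 0.11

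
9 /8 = 1.12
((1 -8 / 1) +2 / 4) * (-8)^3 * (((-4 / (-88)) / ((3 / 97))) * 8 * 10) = 12912640 / 33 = 391292.12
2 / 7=0.29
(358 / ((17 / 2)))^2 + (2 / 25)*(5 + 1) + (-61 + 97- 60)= 12646468 / 7225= 1750.38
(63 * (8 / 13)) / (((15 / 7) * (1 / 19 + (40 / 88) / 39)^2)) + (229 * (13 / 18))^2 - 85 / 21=6174297050561 / 194605740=31727.21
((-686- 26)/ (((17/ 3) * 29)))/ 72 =-89/ 1479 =-0.06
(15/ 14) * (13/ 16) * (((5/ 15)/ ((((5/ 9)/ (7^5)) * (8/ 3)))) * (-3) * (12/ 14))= -1083537/ 128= -8465.13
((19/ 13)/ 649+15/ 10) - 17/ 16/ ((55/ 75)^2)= -0.47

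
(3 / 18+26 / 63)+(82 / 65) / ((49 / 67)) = 132107 / 57330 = 2.30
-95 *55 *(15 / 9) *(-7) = 182875 / 3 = 60958.33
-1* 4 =-4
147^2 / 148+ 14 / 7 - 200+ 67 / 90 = -341317 / 6660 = -51.25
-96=-96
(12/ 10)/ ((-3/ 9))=-18/ 5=-3.60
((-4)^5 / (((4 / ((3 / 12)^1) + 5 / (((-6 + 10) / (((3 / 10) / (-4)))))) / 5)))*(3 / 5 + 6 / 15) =-163840 / 509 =-321.89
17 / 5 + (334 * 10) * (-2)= -33383 / 5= -6676.60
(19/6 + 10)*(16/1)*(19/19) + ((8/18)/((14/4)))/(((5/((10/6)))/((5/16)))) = 79637/378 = 210.68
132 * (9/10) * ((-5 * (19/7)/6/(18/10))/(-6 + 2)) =1045/28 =37.32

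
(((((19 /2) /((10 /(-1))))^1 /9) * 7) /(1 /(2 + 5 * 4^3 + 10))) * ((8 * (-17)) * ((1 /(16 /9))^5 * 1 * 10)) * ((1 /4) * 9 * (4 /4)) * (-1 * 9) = -99731812383 /262144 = -380446.67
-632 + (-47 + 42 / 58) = -19670 / 29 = -678.28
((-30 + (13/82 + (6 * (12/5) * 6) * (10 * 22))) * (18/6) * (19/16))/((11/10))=61463.35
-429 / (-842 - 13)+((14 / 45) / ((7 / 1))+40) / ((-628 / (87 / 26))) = 223667 / 775580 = 0.29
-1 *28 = -28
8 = 8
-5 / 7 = -0.71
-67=-67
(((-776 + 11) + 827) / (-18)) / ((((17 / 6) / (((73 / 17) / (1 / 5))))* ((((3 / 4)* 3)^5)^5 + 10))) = -25479114891848581120 / 622417565090388386789355963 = -0.00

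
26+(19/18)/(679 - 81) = 26.00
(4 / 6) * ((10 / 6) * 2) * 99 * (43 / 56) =2365 / 14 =168.93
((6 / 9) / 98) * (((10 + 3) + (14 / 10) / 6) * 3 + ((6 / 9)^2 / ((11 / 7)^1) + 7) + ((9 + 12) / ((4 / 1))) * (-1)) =82631 / 291060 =0.28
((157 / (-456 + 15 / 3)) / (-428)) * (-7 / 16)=-1099 / 3088448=-0.00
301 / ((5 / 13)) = 3913 / 5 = 782.60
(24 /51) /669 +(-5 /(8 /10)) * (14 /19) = -1989971 /432174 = -4.60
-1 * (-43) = 43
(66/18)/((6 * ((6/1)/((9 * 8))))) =7.33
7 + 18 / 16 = 65 / 8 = 8.12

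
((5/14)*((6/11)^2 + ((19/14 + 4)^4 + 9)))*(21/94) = 58076004375/873887168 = 66.46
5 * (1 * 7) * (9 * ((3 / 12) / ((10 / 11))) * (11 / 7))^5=1531578985264449 / 49172480000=31147.08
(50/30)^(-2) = 9/25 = 0.36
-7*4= -28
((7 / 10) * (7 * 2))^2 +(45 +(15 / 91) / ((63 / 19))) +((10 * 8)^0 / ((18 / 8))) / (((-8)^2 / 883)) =337608703 / 2293200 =147.22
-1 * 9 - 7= -16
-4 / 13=-0.31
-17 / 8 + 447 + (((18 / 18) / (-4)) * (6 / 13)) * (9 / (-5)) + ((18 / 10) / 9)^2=1157319 / 2600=445.12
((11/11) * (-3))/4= -3/4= -0.75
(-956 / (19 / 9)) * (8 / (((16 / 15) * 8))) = -32265 / 76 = -424.54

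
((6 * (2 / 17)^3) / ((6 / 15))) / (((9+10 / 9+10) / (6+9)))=16200 / 889253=0.02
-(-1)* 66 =66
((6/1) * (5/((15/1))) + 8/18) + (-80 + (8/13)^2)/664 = 293456/126243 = 2.32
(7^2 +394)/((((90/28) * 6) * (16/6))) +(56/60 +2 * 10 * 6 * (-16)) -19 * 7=-735643/360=-2043.45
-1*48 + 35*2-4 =18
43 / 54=0.80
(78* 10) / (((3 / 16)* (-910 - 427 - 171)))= -80 / 29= -2.76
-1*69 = -69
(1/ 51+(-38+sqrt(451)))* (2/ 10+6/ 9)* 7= -176267/ 765+91* sqrt(451)/ 15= -101.58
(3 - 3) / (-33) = 0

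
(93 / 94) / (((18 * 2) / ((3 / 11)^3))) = 279 / 500456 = 0.00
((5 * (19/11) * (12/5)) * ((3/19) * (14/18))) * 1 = 2.55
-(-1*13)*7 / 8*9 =819 / 8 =102.38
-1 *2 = -2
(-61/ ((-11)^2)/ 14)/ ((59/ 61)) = -0.04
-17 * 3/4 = -12.75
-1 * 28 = -28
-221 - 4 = -225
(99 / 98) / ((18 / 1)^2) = 0.00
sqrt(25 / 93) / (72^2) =5 * sqrt(93) / 482112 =0.00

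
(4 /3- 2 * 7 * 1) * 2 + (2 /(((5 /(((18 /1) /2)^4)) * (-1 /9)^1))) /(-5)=352394 /75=4698.59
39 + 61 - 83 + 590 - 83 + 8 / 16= 1049 / 2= 524.50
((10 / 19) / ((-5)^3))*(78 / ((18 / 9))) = -78 / 475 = -0.16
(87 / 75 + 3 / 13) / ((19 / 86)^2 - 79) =-3342992 / 189774975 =-0.02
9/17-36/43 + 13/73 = -0.13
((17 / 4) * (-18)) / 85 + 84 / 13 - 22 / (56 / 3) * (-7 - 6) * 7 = 29331 / 260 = 112.81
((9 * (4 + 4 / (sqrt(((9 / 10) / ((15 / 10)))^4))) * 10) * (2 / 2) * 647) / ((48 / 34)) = 1869830 / 3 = 623276.67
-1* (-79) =79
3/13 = 0.23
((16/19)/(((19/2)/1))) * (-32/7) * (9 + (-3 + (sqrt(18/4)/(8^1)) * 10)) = -6144/2527 - 1920 * sqrt(2)/2527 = -3.51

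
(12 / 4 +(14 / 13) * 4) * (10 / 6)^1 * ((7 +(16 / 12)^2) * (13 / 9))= 37525 / 243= 154.42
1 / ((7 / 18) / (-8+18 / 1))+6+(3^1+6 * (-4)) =10.71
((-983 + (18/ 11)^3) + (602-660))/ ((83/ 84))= -115898076/ 110473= -1049.11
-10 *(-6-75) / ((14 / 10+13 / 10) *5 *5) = 12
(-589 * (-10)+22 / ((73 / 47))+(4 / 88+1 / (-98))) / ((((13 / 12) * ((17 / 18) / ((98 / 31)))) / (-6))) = -19424326176 / 177463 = -109455.64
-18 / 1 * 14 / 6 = -42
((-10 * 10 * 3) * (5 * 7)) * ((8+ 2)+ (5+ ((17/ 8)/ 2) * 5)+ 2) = -937125/ 4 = -234281.25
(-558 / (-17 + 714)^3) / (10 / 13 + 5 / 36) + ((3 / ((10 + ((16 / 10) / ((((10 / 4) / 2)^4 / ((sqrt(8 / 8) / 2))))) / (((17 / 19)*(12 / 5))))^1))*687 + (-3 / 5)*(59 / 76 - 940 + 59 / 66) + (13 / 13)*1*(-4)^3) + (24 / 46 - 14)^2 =9099834596166038769134263 / 10297849007802272440700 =883.66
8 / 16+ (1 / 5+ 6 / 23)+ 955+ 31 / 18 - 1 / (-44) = 43613923 / 45540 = 957.71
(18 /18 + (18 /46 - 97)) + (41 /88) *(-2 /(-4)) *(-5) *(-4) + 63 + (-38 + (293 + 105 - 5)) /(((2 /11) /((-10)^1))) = -19787585 /1012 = -19552.95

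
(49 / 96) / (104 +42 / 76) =931 / 190704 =0.00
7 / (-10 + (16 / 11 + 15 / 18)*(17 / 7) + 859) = 3234 / 394805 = 0.01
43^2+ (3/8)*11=14825/8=1853.12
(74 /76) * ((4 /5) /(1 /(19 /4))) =37 /10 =3.70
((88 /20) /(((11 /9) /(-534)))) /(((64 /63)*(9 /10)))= -16821 /8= -2102.62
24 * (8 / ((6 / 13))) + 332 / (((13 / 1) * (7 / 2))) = 38520 / 91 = 423.30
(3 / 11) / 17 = 3 / 187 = 0.02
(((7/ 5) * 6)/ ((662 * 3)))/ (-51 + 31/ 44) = -0.00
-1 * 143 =-143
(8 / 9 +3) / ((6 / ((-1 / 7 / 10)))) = -1 / 108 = -0.01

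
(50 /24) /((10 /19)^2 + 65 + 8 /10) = 45125 /1431228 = 0.03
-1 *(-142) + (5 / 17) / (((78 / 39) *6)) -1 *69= 14897 / 204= 73.02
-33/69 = -11/23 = -0.48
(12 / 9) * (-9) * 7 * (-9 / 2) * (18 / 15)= 2268 / 5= 453.60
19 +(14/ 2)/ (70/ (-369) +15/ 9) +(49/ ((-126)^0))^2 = 1321483/ 545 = 2424.74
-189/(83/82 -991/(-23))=-356454/83171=-4.29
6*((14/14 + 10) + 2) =78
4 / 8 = 0.50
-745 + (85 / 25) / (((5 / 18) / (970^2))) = 11515871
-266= -266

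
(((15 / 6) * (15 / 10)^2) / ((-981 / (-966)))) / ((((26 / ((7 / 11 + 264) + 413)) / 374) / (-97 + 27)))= -5355419475 / 1417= -3779406.83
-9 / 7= -1.29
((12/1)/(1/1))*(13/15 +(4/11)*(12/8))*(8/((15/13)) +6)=180808/825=219.16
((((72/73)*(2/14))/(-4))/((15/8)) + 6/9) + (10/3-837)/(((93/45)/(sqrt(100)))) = -958354304/237615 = -4033.22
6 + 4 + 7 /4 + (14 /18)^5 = 2842531 /236196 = 12.03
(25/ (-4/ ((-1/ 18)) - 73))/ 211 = -25/ 211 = -0.12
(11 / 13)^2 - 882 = -148937 / 169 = -881.28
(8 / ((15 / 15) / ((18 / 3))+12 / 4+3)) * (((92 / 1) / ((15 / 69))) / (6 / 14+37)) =14.67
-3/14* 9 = -27/14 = -1.93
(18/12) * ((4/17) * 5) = 30/17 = 1.76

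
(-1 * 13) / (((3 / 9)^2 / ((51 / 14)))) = -5967 / 14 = -426.21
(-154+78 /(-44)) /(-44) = 3427 /968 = 3.54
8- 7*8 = -48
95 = 95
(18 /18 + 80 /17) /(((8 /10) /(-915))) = -443775 /68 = -6526.10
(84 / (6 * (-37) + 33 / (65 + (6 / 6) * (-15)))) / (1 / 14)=-2800 / 527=-5.31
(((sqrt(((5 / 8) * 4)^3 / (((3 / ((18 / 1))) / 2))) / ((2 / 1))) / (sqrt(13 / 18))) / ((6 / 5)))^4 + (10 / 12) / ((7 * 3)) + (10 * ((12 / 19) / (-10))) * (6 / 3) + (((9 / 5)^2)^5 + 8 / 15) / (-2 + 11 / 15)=176801256541491329 / 101146500000000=1747.97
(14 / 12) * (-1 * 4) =-4.67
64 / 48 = 4 / 3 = 1.33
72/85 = 0.85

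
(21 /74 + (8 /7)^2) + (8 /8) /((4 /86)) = 41862 /1813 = 23.09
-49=-49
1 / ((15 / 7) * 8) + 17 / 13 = 1.37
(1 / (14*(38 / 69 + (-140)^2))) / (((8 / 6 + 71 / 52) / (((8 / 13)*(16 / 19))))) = 26496 / 37863530467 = 0.00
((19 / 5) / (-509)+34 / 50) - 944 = -12003842 / 12725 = -943.33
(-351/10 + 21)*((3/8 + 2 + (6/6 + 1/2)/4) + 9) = -6627/40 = -165.68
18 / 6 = 3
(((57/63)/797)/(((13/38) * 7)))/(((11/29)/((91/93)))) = 20938/17121951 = 0.00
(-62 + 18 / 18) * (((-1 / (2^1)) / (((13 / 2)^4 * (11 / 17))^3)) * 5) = 3068856320 / 31009751298022211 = 0.00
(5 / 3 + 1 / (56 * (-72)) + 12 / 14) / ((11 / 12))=925 / 336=2.75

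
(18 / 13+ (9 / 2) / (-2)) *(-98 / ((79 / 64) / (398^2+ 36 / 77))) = 122947211520 / 11297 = 10883173.54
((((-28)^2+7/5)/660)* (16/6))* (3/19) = 0.50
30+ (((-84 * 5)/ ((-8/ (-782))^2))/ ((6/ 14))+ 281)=-37454601/ 4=-9363650.25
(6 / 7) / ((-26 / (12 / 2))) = -18 / 91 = -0.20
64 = 64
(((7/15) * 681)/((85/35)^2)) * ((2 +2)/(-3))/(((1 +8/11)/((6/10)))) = -3425884/137275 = -24.96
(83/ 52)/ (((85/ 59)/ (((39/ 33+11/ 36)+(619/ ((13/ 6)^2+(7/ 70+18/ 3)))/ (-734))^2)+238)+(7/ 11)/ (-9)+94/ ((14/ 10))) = 0.01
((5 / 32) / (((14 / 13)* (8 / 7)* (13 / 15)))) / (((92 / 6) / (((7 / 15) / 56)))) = 15 / 188416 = 0.00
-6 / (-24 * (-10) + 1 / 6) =-36 / 1441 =-0.02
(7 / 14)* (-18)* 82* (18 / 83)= -13284 / 83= -160.05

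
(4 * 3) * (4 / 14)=24 / 7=3.43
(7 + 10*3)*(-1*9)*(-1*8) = 2664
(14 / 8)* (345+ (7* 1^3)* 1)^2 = 216832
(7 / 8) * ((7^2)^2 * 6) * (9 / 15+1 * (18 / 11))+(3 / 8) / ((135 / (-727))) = 111624097 / 3960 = 28187.90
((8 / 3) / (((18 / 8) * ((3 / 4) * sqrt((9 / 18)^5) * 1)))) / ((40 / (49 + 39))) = 19.67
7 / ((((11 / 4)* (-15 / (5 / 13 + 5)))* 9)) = -392 / 3861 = -0.10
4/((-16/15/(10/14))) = -75/28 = -2.68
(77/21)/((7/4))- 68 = -1384/21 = -65.90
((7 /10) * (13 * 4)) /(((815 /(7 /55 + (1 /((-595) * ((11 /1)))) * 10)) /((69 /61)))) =1476462 /232417625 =0.01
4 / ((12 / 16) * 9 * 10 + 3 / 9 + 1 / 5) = 120 / 2041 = 0.06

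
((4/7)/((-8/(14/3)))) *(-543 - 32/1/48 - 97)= 1922/9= 213.56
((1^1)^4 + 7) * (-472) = -3776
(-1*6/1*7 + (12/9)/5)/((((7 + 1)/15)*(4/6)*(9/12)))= -313/2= -156.50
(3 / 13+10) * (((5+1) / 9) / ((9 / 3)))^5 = 4256 / 767637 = 0.01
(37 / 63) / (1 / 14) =74 / 9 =8.22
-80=-80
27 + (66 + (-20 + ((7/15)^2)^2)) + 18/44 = 81812197/1113750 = 73.46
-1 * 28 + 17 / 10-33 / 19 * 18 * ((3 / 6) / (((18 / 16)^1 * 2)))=-33.25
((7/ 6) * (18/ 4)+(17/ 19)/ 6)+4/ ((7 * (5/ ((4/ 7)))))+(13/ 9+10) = 2833589/ 167580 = 16.91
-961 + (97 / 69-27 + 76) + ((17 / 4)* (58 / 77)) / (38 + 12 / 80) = -3691043911 / 4053819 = -910.51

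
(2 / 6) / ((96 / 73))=73 / 288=0.25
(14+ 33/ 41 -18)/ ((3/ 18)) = -786/ 41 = -19.17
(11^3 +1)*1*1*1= 1332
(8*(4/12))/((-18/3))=-4/9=-0.44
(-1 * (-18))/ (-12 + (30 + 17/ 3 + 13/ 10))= 540/ 749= 0.72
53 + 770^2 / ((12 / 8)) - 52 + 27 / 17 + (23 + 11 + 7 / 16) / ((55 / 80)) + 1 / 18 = 395319.40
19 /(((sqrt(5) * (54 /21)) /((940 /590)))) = 6251 * sqrt(5) /2655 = 5.26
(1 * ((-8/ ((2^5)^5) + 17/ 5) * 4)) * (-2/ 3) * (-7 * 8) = 166374047/ 327680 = 507.73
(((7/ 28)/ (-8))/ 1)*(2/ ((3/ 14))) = -7/ 24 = -0.29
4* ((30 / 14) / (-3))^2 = 100 / 49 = 2.04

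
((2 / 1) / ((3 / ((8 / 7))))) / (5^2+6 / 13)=208 / 6951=0.03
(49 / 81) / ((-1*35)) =-7 / 405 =-0.02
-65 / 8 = -8.12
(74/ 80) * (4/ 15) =0.25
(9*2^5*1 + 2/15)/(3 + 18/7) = 30254/585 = 51.72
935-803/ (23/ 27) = -176/ 23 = -7.65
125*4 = 500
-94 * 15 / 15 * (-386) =36284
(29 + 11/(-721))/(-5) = -20898/3605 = -5.80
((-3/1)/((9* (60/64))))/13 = -16/585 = -0.03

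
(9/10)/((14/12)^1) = 27/35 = 0.77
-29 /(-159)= 29 /159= 0.18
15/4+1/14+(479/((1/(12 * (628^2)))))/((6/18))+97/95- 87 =6800757613.84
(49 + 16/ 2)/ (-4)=-57/ 4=-14.25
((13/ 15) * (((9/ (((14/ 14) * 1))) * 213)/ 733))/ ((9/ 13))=11999/ 3665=3.27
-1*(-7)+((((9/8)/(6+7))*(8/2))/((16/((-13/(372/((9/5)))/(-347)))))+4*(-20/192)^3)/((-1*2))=7.00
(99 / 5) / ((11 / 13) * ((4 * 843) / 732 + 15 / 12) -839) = -104676 / 4409315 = -0.02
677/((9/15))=1128.33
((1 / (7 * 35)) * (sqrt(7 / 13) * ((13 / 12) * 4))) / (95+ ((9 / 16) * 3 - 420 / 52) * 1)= 208 * sqrt(91) / 13546785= 0.00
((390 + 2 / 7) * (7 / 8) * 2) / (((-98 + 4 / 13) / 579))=-5140941 / 1270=-4047.99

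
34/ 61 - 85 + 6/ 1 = -4785/ 61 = -78.44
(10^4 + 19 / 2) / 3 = 6673 / 2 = 3336.50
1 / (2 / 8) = 4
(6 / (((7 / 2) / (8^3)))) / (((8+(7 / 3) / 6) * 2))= 55296 / 1057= 52.31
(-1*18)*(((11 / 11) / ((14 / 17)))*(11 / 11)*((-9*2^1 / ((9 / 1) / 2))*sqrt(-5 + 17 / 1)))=1224*sqrt(3) / 7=302.86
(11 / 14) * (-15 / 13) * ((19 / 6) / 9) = -1045 / 3276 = -0.32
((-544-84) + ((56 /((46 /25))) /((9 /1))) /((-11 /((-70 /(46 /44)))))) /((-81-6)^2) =-2891908 /36036009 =-0.08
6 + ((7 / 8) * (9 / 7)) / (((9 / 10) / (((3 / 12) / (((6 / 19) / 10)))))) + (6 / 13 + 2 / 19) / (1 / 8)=242221 / 11856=20.43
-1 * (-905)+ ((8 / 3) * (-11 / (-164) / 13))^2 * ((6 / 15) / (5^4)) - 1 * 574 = 2644691035343 / 7990003125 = 331.00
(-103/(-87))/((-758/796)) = -40994/32973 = -1.24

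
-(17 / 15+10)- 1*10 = -317 / 15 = -21.13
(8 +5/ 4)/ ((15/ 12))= 37/ 5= 7.40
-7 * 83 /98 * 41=-3403 /14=-243.07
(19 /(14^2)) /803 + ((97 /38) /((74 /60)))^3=484804352318113 /54681143962676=8.87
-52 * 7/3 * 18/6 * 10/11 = -3640/11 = -330.91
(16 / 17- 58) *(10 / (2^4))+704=45447 / 68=668.34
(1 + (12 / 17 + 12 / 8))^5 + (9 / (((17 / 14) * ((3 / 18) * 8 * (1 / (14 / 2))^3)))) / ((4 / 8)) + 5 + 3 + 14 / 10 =945373201393 / 227177120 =4161.39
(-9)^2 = 81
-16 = -16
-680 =-680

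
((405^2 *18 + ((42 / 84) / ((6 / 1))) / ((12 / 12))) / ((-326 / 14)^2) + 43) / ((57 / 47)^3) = 181664320517219 / 59044713804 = 3076.72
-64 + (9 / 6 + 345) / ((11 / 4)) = 62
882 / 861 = 42 / 41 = 1.02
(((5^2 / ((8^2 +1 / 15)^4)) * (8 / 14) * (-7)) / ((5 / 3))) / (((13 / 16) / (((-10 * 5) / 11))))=0.00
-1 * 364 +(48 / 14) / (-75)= -63708 / 175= -364.05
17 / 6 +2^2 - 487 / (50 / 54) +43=-71419 / 150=-476.13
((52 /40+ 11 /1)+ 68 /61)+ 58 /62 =271363 /18910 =14.35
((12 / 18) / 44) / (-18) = -1 / 1188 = -0.00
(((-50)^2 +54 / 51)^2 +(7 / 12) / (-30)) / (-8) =-650800914617 / 832320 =-781911.90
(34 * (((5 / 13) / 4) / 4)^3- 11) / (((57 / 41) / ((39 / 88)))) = -3.51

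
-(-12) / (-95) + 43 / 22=1.83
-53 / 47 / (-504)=53 / 23688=0.00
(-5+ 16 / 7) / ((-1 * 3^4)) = 19 / 567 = 0.03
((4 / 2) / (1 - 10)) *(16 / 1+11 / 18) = -299 / 81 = -3.69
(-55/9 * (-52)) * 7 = 20020/9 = 2224.44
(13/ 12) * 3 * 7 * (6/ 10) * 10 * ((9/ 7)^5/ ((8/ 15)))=34543665/ 38416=899.20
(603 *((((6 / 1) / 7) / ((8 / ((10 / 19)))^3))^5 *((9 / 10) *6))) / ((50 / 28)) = 0.00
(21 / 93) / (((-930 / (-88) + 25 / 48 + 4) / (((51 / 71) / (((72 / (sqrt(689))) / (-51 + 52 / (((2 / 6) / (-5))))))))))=-2175558 * sqrt(689) / 17535367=-3.26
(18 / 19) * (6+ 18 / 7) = 1080 / 133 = 8.12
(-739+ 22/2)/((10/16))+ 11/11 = -5819/5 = -1163.80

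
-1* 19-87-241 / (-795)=-84029 / 795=-105.70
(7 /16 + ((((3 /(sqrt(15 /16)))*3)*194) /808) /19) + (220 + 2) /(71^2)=291*sqrt(15) /9595 + 38839 /80656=0.60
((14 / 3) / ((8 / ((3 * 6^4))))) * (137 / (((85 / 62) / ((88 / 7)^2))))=21311921664 / 595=35818355.74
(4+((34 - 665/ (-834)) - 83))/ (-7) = 36865/ 5838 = 6.31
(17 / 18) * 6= 17 / 3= 5.67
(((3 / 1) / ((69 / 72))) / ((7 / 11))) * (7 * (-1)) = -792 / 23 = -34.43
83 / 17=4.88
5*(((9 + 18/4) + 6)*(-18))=-1755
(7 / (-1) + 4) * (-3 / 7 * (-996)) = -8964 / 7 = -1280.57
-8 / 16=-1 / 2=-0.50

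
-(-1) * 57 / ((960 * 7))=19 / 2240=0.01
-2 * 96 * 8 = -1536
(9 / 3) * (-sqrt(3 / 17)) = -3 * sqrt(51) / 17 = -1.26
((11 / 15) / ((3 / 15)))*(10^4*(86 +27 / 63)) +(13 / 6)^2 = 798601183 / 252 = 3169052.31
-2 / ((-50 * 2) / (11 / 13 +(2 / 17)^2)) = 3231 / 187850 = 0.02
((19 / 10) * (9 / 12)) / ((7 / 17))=969 / 280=3.46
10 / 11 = 0.91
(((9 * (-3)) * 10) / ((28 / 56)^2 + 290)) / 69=-40 / 2967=-0.01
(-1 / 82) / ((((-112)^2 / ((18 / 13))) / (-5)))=45 / 6685952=0.00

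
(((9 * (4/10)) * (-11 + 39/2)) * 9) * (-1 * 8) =-11016/5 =-2203.20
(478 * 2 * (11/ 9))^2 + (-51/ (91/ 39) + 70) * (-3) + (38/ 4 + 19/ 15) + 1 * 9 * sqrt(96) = 36 * sqrt(6) + 7740280057/ 5670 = 1365216.94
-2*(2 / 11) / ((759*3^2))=-4 / 75141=-0.00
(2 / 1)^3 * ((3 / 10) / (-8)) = -3 / 10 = -0.30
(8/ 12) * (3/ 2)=1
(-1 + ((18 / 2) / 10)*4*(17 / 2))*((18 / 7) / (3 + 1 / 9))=5994 / 245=24.47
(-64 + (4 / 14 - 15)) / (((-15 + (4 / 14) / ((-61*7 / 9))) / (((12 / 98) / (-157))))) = -67222 / 16431149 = -0.00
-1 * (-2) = 2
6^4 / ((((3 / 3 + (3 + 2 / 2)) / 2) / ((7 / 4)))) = 4536 / 5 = 907.20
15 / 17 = 0.88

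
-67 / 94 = -0.71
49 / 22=2.23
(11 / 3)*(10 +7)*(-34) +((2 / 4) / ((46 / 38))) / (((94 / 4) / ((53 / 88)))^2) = -1250775507919 / 590174112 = -2119.33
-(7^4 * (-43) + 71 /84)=8672341 /84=103242.15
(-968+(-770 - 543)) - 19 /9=-2283.11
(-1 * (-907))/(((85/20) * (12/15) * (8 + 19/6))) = 27210/1139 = 23.89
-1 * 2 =-2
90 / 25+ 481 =2423 / 5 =484.60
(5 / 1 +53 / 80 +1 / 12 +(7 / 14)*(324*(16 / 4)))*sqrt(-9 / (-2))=156899*sqrt(2) / 160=1386.80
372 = 372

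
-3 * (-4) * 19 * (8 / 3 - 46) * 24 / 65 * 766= -2794368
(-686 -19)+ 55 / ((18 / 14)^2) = -54410 / 81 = -671.73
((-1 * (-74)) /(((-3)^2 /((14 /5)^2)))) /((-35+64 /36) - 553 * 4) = -14504 /505175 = -0.03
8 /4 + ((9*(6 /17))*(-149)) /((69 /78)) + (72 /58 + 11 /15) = -90324221 /170085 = -531.05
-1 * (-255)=255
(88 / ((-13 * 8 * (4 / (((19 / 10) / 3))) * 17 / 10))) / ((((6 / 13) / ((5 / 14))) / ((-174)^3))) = 76459515 / 238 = 321258.47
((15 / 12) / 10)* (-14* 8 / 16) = -7 / 8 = -0.88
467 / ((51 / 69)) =10741 / 17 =631.82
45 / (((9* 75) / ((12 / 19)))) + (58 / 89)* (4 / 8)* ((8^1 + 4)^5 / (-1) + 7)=-685512519 / 8455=-81077.77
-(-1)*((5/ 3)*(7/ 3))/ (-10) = -7/ 18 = -0.39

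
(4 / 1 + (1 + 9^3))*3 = 2202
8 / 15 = 0.53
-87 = -87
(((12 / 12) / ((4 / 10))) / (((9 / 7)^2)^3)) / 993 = 588245 / 1055441826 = 0.00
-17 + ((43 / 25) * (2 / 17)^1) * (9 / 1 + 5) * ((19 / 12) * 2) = -10237 / 1275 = -8.03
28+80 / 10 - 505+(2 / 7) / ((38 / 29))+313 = -20719 / 133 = -155.78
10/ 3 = 3.33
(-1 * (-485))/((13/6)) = 2910/13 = 223.85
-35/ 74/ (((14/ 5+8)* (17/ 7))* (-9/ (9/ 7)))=175/ 67932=0.00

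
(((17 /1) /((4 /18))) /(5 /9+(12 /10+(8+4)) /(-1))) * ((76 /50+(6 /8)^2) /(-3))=382347 /91040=4.20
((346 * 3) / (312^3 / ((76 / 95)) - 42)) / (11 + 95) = 173 / 670699418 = 0.00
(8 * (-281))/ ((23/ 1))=-2248/ 23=-97.74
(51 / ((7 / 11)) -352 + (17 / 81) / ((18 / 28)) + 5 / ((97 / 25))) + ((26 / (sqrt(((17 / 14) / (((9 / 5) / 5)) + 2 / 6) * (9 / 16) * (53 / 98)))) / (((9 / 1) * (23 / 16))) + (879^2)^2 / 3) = 23296 * sqrt(173257) / 5123457 + 98498937899252995 / 494991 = 198991371358.65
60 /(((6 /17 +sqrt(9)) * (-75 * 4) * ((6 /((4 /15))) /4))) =-0.01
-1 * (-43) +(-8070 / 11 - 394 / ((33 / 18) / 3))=-14689 / 11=-1335.36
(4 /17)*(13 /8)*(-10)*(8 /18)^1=-260 /153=-1.70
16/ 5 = 3.20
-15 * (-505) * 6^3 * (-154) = -251974800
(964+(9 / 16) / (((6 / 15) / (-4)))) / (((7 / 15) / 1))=115005 / 56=2053.66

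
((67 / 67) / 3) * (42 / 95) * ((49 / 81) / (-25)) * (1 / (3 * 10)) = -343 / 2885625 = -0.00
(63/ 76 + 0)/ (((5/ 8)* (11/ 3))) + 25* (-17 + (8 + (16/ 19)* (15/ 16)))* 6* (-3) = 3861378/ 1045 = 3695.10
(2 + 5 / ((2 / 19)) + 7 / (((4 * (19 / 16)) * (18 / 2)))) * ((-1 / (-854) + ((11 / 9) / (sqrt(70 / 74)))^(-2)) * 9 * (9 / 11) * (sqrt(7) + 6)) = 370784299455 * sqrt(7) / 1598163644 + 1112352898365 / 799081822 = 2005.87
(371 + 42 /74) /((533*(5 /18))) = 247464 /98605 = 2.51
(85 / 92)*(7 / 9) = 595 / 828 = 0.72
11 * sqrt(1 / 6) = 11 * sqrt(6) / 6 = 4.49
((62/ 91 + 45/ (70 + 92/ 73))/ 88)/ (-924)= -23017/ 1425616192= -0.00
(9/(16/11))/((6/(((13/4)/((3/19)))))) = 2717/128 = 21.23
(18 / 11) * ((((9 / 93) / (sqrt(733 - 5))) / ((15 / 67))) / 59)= 0.00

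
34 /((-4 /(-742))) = 6307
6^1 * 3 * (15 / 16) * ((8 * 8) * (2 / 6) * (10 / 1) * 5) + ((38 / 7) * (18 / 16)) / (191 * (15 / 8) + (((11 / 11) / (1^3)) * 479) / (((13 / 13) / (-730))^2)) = 257301533790342 / 14294529655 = 18000.00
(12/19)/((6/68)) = 136/19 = 7.16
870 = 870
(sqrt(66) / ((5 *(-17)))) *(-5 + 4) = sqrt(66) / 85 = 0.10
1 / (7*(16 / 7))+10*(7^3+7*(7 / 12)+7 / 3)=167723 / 48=3494.23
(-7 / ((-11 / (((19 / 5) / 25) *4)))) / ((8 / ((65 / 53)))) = 1729 / 29150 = 0.06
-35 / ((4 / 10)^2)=-875 / 4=-218.75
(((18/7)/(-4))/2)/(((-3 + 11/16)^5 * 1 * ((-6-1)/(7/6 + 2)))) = -7471104/3397853893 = -0.00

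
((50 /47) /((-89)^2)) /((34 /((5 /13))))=125 /82275427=0.00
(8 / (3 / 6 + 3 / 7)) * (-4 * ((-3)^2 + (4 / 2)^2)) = -448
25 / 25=1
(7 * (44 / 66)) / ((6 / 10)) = 70 / 9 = 7.78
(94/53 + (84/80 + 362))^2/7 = 149546944369/7865200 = 19013.75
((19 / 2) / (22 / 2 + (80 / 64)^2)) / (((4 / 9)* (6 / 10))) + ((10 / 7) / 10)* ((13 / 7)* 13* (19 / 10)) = 308237 / 32830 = 9.39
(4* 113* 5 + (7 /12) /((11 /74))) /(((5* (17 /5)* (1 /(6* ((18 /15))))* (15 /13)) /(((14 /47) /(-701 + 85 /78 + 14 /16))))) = -2424173856 /6845971825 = -0.35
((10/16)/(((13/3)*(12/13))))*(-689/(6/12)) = -215.31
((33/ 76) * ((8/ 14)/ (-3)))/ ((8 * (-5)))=11/ 5320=0.00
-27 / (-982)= 27 / 982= 0.03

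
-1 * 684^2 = -467856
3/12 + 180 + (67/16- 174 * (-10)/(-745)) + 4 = 186.10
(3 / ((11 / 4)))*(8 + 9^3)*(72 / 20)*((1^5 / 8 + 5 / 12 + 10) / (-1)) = -152559 / 5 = -30511.80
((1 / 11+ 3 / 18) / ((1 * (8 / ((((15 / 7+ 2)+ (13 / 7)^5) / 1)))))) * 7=1249279 / 211288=5.91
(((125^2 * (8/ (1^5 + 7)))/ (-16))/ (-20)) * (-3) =-9375/ 64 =-146.48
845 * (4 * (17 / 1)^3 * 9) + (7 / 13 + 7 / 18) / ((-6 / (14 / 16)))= 1678661261201 / 11232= 149453459.86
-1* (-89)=89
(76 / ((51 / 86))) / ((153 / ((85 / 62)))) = 16340 / 14229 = 1.15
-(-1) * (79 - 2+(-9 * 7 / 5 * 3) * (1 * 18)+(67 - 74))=-3052 / 5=-610.40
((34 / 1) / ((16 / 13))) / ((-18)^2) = 221 / 2592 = 0.09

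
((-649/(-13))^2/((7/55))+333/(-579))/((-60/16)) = -17883669208/3424785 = -5221.84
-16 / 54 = -8 / 27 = -0.30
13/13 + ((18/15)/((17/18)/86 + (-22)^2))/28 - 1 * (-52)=1389859217/26223715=53.00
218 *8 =1744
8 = 8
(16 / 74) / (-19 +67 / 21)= -42 / 3071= -0.01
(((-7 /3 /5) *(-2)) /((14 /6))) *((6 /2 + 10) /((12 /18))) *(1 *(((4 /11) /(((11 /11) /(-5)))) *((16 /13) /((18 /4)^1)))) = -3.88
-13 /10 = -1.30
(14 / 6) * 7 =49 / 3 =16.33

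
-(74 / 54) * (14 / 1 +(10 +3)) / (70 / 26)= -13.74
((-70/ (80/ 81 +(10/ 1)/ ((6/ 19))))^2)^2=1653682833936/ 78310985281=21.12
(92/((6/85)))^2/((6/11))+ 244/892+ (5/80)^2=4800219218053/1541376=3114242.87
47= 47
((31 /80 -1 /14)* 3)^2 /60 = 93987 /6272000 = 0.01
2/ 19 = 0.11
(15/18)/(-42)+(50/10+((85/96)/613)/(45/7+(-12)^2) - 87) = -82.02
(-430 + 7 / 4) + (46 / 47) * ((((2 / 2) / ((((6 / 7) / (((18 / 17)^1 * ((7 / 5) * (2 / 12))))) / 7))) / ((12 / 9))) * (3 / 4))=-427.14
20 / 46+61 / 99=2393 / 2277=1.05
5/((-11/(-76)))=380/11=34.55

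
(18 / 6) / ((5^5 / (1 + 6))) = 21 / 3125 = 0.01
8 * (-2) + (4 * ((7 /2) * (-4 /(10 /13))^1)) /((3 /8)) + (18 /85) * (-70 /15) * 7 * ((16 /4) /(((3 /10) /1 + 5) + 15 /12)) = -7160624 /33405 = -214.36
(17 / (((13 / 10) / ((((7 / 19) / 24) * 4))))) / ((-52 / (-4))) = 595 / 9633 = 0.06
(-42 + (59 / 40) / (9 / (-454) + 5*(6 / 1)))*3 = -11419847 / 90740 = -125.85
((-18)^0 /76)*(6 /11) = 3 /418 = 0.01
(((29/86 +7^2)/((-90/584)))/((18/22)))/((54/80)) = -54514064/94041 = -579.68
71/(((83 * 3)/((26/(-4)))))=-923/498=-1.85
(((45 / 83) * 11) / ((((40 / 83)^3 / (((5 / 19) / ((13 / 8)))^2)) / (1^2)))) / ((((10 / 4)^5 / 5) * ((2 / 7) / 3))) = 28644462 / 38130625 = 0.75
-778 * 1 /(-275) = 778 /275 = 2.83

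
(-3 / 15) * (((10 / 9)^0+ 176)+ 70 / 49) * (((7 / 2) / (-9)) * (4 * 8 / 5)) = 19984 / 225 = 88.82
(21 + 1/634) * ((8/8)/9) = 13315/5706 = 2.33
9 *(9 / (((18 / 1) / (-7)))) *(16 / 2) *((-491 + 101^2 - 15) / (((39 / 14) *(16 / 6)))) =-4275495 / 13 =-328884.23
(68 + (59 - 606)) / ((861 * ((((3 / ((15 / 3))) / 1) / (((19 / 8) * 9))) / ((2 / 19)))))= -2.09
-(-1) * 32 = 32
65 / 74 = 0.88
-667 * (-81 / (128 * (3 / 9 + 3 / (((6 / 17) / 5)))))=162081 / 16448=9.85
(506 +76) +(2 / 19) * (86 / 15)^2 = 585.46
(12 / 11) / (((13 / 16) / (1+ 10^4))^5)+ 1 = 1258920471441703541162267135 / 4084223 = 308239895677024379217.85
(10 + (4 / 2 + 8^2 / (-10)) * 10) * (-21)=714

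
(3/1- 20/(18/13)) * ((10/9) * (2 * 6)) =-4120/27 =-152.59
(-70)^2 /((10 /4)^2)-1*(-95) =879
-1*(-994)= 994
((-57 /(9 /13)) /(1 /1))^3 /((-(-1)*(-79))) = 15069223 /2133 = 7064.80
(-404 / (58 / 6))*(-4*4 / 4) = 4848 / 29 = 167.17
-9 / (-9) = 1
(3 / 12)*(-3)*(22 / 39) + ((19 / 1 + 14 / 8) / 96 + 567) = 566.79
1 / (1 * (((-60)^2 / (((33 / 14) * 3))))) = 11 / 5600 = 0.00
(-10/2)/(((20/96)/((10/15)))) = -16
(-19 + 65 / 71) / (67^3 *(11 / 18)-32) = -23112 / 234855007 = -0.00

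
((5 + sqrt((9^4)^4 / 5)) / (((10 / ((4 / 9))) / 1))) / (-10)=-4782969 * sqrt(5) / 125 -1 / 45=-85560.37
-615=-615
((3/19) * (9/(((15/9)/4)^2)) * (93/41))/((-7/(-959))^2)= 6786570096/19475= 348476.00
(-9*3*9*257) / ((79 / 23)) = -1436373 / 79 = -18181.94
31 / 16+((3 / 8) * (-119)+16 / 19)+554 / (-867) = -11197523 / 263568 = -42.48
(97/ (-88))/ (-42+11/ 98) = 0.03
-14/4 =-7/2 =-3.50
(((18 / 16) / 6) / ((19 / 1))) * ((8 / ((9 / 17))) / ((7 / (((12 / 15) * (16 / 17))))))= 32 / 1995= 0.02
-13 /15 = -0.87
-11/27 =-0.41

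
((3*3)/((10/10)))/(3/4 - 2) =-36/5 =-7.20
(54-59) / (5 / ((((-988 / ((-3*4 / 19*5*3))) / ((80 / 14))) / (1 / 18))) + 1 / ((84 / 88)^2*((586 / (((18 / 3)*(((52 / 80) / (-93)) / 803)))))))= -34306888154175 / 104431121401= -328.51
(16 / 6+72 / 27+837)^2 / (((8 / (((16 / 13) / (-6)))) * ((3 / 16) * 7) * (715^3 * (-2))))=7297976 / 384898746375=0.00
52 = 52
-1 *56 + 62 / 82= -2265 / 41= -55.24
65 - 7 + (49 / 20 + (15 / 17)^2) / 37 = 12422541 / 213860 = 58.09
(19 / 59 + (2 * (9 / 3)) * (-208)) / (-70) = 73613 / 4130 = 17.82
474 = 474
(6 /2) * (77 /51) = 77 /17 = 4.53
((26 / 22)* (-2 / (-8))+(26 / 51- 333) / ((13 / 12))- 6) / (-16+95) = -3039903 / 768196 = -3.96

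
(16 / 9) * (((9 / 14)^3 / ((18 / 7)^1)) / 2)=0.09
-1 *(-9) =9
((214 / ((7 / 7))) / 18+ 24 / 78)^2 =2036329 / 13689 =148.76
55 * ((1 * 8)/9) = 440/9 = 48.89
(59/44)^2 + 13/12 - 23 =-20.12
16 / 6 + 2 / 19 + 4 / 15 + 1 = 1151 / 285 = 4.04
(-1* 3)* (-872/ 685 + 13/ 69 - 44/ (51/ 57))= 40385011/ 267835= 150.78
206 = 206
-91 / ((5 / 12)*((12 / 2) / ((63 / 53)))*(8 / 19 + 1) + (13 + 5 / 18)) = -108927 / 19471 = -5.59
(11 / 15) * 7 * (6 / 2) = 77 / 5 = 15.40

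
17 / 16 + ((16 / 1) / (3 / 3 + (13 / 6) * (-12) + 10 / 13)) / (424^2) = 15042143 / 14157360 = 1.06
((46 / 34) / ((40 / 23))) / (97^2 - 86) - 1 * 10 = -63395871 / 6339640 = -10.00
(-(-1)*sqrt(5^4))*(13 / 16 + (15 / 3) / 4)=825 / 16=51.56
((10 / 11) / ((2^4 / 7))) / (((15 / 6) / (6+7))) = 91 / 44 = 2.07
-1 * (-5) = 5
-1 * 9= -9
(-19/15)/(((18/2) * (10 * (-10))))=19/13500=0.00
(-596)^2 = 355216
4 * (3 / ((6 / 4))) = 8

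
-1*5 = -5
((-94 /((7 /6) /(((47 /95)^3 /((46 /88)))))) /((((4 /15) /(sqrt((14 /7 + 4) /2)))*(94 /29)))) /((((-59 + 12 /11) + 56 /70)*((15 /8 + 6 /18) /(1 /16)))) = 1092944721*sqrt(3) /102131093015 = 0.02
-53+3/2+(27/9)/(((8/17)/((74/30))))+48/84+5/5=-9577/280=-34.20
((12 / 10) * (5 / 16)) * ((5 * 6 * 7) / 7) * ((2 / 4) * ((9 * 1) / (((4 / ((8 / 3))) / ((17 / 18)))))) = 255 / 8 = 31.88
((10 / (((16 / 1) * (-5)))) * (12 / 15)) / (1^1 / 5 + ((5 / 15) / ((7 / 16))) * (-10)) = 0.01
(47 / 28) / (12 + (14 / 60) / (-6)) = 2115 / 15071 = 0.14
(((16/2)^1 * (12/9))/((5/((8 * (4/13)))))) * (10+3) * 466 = 31812.27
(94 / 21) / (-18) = -47 / 189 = -0.25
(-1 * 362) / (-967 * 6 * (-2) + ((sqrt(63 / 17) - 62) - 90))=-10067944 / 318503015 + 1086 * sqrt(119) / 2229521105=-0.03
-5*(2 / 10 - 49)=244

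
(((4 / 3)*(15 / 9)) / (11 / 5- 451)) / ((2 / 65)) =-1625 / 10098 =-0.16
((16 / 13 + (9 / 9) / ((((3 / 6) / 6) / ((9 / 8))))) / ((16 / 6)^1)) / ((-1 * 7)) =-1149 / 1456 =-0.79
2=2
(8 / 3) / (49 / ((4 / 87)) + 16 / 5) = 160 / 64137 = 0.00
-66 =-66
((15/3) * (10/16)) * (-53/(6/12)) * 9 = -11925/4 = -2981.25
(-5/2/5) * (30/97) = -15/97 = -0.15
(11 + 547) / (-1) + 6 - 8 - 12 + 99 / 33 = -569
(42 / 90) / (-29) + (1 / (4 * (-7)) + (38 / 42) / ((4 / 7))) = 3109 / 2030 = 1.53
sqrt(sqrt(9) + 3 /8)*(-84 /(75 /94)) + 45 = 45 - 1974*sqrt(6) /25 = -148.41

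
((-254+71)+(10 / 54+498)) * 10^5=851000000 / 27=31518518.52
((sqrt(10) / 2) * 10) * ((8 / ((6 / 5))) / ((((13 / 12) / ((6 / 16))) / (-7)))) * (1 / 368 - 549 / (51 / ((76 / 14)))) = 191921475 * sqrt(10) / 40664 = 14924.97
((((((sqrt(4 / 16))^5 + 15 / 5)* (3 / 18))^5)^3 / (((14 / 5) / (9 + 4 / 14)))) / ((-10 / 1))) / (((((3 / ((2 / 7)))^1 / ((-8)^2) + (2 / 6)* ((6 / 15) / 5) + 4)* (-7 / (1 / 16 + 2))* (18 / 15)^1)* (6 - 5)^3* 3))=56596825029100551377617788441749375 / 245116969347553417233860624399042183430144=0.00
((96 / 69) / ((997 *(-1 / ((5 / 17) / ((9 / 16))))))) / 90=-256 / 31575987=-0.00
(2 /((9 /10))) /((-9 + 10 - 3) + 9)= 20 /63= 0.32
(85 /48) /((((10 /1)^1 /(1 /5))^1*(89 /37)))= 629 /42720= 0.01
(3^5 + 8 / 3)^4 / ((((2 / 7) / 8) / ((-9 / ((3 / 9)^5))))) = -223044617296116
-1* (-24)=24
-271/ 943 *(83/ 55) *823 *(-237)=84590.42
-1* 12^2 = -144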